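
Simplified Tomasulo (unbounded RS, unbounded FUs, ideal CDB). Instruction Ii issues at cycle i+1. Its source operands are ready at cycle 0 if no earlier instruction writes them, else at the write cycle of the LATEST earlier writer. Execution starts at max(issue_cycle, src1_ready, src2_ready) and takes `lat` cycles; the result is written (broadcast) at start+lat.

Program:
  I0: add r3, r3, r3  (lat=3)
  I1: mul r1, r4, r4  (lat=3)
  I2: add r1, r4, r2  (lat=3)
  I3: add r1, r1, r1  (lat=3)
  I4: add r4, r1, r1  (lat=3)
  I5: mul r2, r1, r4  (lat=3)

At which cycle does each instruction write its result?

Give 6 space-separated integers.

Answer: 4 5 6 9 12 15

Derivation:
I0 add r3: issue@1 deps=(None,None) exec_start@1 write@4
I1 mul r1: issue@2 deps=(None,None) exec_start@2 write@5
I2 add r1: issue@3 deps=(None,None) exec_start@3 write@6
I3 add r1: issue@4 deps=(2,2) exec_start@6 write@9
I4 add r4: issue@5 deps=(3,3) exec_start@9 write@12
I5 mul r2: issue@6 deps=(3,4) exec_start@12 write@15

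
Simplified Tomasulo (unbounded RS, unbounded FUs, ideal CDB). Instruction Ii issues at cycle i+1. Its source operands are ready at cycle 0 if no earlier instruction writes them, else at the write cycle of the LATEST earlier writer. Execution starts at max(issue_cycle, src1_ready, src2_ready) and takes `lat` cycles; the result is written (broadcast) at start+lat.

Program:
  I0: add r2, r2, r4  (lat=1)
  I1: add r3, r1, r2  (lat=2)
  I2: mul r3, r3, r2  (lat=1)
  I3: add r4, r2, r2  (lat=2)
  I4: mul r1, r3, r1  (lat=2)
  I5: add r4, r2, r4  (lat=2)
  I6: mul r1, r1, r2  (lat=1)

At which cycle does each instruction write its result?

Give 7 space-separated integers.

I0 add r2: issue@1 deps=(None,None) exec_start@1 write@2
I1 add r3: issue@2 deps=(None,0) exec_start@2 write@4
I2 mul r3: issue@3 deps=(1,0) exec_start@4 write@5
I3 add r4: issue@4 deps=(0,0) exec_start@4 write@6
I4 mul r1: issue@5 deps=(2,None) exec_start@5 write@7
I5 add r4: issue@6 deps=(0,3) exec_start@6 write@8
I6 mul r1: issue@7 deps=(4,0) exec_start@7 write@8

Answer: 2 4 5 6 7 8 8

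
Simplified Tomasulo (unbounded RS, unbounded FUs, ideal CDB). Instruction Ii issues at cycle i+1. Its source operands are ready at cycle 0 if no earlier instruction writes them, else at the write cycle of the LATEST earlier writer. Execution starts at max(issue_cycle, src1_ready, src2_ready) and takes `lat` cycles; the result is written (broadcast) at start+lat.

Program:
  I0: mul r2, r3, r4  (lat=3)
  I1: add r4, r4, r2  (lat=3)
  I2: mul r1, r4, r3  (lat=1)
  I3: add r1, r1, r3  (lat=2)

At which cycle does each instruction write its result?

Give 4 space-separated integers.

Answer: 4 7 8 10

Derivation:
I0 mul r2: issue@1 deps=(None,None) exec_start@1 write@4
I1 add r4: issue@2 deps=(None,0) exec_start@4 write@7
I2 mul r1: issue@3 deps=(1,None) exec_start@7 write@8
I3 add r1: issue@4 deps=(2,None) exec_start@8 write@10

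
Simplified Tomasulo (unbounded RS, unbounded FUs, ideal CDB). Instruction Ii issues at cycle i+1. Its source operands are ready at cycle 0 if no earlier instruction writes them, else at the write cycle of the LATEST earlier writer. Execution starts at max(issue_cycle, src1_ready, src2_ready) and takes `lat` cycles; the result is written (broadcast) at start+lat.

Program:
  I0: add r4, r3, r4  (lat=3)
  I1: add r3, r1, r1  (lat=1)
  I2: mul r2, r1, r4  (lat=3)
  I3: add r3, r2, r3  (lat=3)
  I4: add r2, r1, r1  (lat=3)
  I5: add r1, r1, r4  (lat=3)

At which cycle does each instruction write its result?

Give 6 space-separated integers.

Answer: 4 3 7 10 8 9

Derivation:
I0 add r4: issue@1 deps=(None,None) exec_start@1 write@4
I1 add r3: issue@2 deps=(None,None) exec_start@2 write@3
I2 mul r2: issue@3 deps=(None,0) exec_start@4 write@7
I3 add r3: issue@4 deps=(2,1) exec_start@7 write@10
I4 add r2: issue@5 deps=(None,None) exec_start@5 write@8
I5 add r1: issue@6 deps=(None,0) exec_start@6 write@9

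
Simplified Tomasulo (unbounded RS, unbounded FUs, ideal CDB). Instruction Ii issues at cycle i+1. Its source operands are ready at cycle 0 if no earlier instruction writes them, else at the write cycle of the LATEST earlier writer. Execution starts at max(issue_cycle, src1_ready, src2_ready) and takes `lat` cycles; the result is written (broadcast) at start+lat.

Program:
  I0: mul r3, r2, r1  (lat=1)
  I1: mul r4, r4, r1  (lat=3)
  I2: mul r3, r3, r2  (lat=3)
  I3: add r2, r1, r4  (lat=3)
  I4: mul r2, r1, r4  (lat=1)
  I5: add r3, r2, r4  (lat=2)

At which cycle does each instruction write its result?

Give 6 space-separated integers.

Answer: 2 5 6 8 6 8

Derivation:
I0 mul r3: issue@1 deps=(None,None) exec_start@1 write@2
I1 mul r4: issue@2 deps=(None,None) exec_start@2 write@5
I2 mul r3: issue@3 deps=(0,None) exec_start@3 write@6
I3 add r2: issue@4 deps=(None,1) exec_start@5 write@8
I4 mul r2: issue@5 deps=(None,1) exec_start@5 write@6
I5 add r3: issue@6 deps=(4,1) exec_start@6 write@8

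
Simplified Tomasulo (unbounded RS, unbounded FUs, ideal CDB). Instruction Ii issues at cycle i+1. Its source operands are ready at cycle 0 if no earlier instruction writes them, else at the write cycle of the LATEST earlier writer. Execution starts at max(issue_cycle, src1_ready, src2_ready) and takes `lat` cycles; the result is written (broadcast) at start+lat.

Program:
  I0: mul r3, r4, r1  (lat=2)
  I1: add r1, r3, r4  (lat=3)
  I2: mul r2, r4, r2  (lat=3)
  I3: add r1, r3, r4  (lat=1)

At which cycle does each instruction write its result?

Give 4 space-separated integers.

Answer: 3 6 6 5

Derivation:
I0 mul r3: issue@1 deps=(None,None) exec_start@1 write@3
I1 add r1: issue@2 deps=(0,None) exec_start@3 write@6
I2 mul r2: issue@3 deps=(None,None) exec_start@3 write@6
I3 add r1: issue@4 deps=(0,None) exec_start@4 write@5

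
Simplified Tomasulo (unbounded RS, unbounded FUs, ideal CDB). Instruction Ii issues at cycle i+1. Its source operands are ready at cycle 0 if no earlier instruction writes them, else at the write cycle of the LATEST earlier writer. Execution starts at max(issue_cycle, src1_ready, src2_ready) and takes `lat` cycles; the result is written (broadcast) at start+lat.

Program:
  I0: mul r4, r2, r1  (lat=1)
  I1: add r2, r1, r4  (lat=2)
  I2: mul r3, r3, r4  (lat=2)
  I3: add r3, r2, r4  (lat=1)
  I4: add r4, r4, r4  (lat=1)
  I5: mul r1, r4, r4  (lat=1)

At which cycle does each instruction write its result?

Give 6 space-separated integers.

I0 mul r4: issue@1 deps=(None,None) exec_start@1 write@2
I1 add r2: issue@2 deps=(None,0) exec_start@2 write@4
I2 mul r3: issue@3 deps=(None,0) exec_start@3 write@5
I3 add r3: issue@4 deps=(1,0) exec_start@4 write@5
I4 add r4: issue@5 deps=(0,0) exec_start@5 write@6
I5 mul r1: issue@6 deps=(4,4) exec_start@6 write@7

Answer: 2 4 5 5 6 7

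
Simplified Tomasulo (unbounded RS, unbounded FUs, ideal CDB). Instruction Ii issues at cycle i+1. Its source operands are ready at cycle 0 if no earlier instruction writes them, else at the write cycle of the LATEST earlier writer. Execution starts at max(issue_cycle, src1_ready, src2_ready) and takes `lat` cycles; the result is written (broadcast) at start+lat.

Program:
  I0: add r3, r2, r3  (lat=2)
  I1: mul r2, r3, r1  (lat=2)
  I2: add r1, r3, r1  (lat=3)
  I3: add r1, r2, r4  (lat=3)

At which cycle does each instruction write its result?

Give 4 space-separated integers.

I0 add r3: issue@1 deps=(None,None) exec_start@1 write@3
I1 mul r2: issue@2 deps=(0,None) exec_start@3 write@5
I2 add r1: issue@3 deps=(0,None) exec_start@3 write@6
I3 add r1: issue@4 deps=(1,None) exec_start@5 write@8

Answer: 3 5 6 8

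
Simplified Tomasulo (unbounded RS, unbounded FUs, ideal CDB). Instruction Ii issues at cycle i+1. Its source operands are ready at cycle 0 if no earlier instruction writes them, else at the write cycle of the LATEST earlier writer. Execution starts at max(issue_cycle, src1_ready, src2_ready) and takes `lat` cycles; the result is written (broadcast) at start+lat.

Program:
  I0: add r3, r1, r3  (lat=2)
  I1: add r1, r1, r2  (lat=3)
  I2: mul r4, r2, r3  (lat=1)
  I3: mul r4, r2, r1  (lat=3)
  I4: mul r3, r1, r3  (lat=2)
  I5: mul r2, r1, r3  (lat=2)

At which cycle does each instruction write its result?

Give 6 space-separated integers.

I0 add r3: issue@1 deps=(None,None) exec_start@1 write@3
I1 add r1: issue@2 deps=(None,None) exec_start@2 write@5
I2 mul r4: issue@3 deps=(None,0) exec_start@3 write@4
I3 mul r4: issue@4 deps=(None,1) exec_start@5 write@8
I4 mul r3: issue@5 deps=(1,0) exec_start@5 write@7
I5 mul r2: issue@6 deps=(1,4) exec_start@7 write@9

Answer: 3 5 4 8 7 9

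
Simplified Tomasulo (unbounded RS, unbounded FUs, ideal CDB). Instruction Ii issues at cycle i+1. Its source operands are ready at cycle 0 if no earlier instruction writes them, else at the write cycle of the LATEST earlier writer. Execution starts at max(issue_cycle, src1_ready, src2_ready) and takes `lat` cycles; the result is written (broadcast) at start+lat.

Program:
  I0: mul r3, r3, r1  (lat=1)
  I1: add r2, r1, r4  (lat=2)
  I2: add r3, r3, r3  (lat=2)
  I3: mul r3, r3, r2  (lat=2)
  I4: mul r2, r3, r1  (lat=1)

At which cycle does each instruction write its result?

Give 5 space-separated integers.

Answer: 2 4 5 7 8

Derivation:
I0 mul r3: issue@1 deps=(None,None) exec_start@1 write@2
I1 add r2: issue@2 deps=(None,None) exec_start@2 write@4
I2 add r3: issue@3 deps=(0,0) exec_start@3 write@5
I3 mul r3: issue@4 deps=(2,1) exec_start@5 write@7
I4 mul r2: issue@5 deps=(3,None) exec_start@7 write@8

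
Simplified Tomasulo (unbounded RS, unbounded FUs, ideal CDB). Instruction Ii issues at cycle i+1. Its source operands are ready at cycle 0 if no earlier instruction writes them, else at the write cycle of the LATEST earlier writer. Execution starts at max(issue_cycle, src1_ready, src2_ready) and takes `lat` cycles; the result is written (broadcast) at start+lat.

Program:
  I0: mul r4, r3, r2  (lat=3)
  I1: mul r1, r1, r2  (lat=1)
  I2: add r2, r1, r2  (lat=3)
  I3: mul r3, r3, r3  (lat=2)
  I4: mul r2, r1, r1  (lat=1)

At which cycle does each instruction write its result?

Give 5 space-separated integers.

Answer: 4 3 6 6 6

Derivation:
I0 mul r4: issue@1 deps=(None,None) exec_start@1 write@4
I1 mul r1: issue@2 deps=(None,None) exec_start@2 write@3
I2 add r2: issue@3 deps=(1,None) exec_start@3 write@6
I3 mul r3: issue@4 deps=(None,None) exec_start@4 write@6
I4 mul r2: issue@5 deps=(1,1) exec_start@5 write@6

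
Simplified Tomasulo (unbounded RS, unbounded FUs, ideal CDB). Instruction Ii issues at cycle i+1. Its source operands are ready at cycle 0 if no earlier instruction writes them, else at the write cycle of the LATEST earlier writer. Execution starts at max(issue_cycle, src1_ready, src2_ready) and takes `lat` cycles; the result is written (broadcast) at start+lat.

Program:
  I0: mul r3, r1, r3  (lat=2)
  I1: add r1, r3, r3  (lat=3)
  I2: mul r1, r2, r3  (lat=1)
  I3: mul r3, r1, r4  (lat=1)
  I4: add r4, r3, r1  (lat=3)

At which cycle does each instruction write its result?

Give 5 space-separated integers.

I0 mul r3: issue@1 deps=(None,None) exec_start@1 write@3
I1 add r1: issue@2 deps=(0,0) exec_start@3 write@6
I2 mul r1: issue@3 deps=(None,0) exec_start@3 write@4
I3 mul r3: issue@4 deps=(2,None) exec_start@4 write@5
I4 add r4: issue@5 deps=(3,2) exec_start@5 write@8

Answer: 3 6 4 5 8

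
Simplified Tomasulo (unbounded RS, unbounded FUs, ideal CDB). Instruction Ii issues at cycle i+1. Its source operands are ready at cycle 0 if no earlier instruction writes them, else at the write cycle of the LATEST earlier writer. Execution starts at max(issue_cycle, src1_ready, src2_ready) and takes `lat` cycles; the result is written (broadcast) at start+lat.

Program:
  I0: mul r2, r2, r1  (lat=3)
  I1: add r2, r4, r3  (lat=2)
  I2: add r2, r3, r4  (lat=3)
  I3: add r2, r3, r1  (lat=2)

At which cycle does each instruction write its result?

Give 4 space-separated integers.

I0 mul r2: issue@1 deps=(None,None) exec_start@1 write@4
I1 add r2: issue@2 deps=(None,None) exec_start@2 write@4
I2 add r2: issue@3 deps=(None,None) exec_start@3 write@6
I3 add r2: issue@4 deps=(None,None) exec_start@4 write@6

Answer: 4 4 6 6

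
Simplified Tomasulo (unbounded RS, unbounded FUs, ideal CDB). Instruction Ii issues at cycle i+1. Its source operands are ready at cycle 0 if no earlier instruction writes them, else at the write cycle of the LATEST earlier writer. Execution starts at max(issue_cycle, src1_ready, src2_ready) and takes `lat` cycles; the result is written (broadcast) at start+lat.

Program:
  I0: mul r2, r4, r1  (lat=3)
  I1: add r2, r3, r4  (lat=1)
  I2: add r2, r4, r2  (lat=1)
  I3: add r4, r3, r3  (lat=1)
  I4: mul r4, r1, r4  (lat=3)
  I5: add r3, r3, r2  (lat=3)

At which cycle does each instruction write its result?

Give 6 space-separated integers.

I0 mul r2: issue@1 deps=(None,None) exec_start@1 write@4
I1 add r2: issue@2 deps=(None,None) exec_start@2 write@3
I2 add r2: issue@3 deps=(None,1) exec_start@3 write@4
I3 add r4: issue@4 deps=(None,None) exec_start@4 write@5
I4 mul r4: issue@5 deps=(None,3) exec_start@5 write@8
I5 add r3: issue@6 deps=(None,2) exec_start@6 write@9

Answer: 4 3 4 5 8 9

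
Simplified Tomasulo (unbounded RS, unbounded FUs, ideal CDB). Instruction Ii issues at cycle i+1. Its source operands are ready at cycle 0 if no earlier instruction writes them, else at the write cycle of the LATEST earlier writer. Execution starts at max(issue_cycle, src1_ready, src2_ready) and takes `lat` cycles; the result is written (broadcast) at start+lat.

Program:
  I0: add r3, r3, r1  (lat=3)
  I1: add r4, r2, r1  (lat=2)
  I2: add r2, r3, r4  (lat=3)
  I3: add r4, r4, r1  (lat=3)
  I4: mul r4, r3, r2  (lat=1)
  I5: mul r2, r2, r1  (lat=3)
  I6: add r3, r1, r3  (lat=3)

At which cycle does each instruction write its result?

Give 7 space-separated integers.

I0 add r3: issue@1 deps=(None,None) exec_start@1 write@4
I1 add r4: issue@2 deps=(None,None) exec_start@2 write@4
I2 add r2: issue@3 deps=(0,1) exec_start@4 write@7
I3 add r4: issue@4 deps=(1,None) exec_start@4 write@7
I4 mul r4: issue@5 deps=(0,2) exec_start@7 write@8
I5 mul r2: issue@6 deps=(2,None) exec_start@7 write@10
I6 add r3: issue@7 deps=(None,0) exec_start@7 write@10

Answer: 4 4 7 7 8 10 10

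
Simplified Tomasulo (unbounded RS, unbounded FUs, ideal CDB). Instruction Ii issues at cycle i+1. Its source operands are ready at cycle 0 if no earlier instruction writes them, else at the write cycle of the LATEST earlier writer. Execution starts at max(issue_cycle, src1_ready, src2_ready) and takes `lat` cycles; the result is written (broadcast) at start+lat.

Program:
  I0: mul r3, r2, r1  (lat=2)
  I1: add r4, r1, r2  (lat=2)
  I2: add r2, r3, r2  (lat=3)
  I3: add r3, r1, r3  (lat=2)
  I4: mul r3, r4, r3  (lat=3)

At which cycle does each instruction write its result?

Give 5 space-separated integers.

I0 mul r3: issue@1 deps=(None,None) exec_start@1 write@3
I1 add r4: issue@2 deps=(None,None) exec_start@2 write@4
I2 add r2: issue@3 deps=(0,None) exec_start@3 write@6
I3 add r3: issue@4 deps=(None,0) exec_start@4 write@6
I4 mul r3: issue@5 deps=(1,3) exec_start@6 write@9

Answer: 3 4 6 6 9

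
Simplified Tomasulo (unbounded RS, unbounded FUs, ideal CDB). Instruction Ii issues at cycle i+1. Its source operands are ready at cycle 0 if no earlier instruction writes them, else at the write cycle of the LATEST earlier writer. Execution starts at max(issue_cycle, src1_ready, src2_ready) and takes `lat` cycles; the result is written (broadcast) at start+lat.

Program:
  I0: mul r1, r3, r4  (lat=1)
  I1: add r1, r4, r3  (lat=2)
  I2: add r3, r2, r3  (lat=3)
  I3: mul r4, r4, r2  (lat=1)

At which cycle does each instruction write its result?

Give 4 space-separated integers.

Answer: 2 4 6 5

Derivation:
I0 mul r1: issue@1 deps=(None,None) exec_start@1 write@2
I1 add r1: issue@2 deps=(None,None) exec_start@2 write@4
I2 add r3: issue@3 deps=(None,None) exec_start@3 write@6
I3 mul r4: issue@4 deps=(None,None) exec_start@4 write@5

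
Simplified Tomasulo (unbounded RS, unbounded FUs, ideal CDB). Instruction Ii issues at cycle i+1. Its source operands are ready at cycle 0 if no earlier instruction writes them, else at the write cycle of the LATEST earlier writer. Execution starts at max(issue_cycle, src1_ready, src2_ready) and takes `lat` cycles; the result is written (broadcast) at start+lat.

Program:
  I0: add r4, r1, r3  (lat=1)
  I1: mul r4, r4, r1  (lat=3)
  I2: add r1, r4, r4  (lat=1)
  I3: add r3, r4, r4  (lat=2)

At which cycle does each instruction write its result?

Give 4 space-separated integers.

Answer: 2 5 6 7

Derivation:
I0 add r4: issue@1 deps=(None,None) exec_start@1 write@2
I1 mul r4: issue@2 deps=(0,None) exec_start@2 write@5
I2 add r1: issue@3 deps=(1,1) exec_start@5 write@6
I3 add r3: issue@4 deps=(1,1) exec_start@5 write@7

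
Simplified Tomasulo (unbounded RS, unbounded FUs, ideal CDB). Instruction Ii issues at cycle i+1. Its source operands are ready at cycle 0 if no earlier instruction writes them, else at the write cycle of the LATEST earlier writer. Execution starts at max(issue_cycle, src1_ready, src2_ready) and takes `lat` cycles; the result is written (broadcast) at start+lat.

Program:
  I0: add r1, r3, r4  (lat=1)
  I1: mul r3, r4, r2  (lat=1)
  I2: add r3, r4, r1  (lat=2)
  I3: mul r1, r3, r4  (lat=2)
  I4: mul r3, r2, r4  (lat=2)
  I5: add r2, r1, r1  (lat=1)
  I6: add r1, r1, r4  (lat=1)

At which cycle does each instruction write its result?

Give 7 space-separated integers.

I0 add r1: issue@1 deps=(None,None) exec_start@1 write@2
I1 mul r3: issue@2 deps=(None,None) exec_start@2 write@3
I2 add r3: issue@3 deps=(None,0) exec_start@3 write@5
I3 mul r1: issue@4 deps=(2,None) exec_start@5 write@7
I4 mul r3: issue@5 deps=(None,None) exec_start@5 write@7
I5 add r2: issue@6 deps=(3,3) exec_start@7 write@8
I6 add r1: issue@7 deps=(3,None) exec_start@7 write@8

Answer: 2 3 5 7 7 8 8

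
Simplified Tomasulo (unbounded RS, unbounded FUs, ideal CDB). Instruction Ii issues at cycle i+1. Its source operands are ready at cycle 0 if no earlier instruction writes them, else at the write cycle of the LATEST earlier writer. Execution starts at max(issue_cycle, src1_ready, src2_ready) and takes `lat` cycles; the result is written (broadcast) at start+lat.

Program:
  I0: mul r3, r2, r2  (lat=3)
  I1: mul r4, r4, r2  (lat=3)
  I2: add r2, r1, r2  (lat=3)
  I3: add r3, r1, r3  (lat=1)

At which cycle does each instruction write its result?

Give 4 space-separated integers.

Answer: 4 5 6 5

Derivation:
I0 mul r3: issue@1 deps=(None,None) exec_start@1 write@4
I1 mul r4: issue@2 deps=(None,None) exec_start@2 write@5
I2 add r2: issue@3 deps=(None,None) exec_start@3 write@6
I3 add r3: issue@4 deps=(None,0) exec_start@4 write@5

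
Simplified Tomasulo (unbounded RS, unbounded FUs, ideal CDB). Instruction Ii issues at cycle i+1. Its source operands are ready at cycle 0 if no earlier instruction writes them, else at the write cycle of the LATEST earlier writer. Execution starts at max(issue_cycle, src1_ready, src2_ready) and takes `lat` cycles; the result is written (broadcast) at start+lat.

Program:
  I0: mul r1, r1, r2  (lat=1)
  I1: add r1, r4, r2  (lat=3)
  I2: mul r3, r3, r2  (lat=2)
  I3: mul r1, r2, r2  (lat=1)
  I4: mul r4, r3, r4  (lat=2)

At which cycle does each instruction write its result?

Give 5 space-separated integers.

I0 mul r1: issue@1 deps=(None,None) exec_start@1 write@2
I1 add r1: issue@2 deps=(None,None) exec_start@2 write@5
I2 mul r3: issue@3 deps=(None,None) exec_start@3 write@5
I3 mul r1: issue@4 deps=(None,None) exec_start@4 write@5
I4 mul r4: issue@5 deps=(2,None) exec_start@5 write@7

Answer: 2 5 5 5 7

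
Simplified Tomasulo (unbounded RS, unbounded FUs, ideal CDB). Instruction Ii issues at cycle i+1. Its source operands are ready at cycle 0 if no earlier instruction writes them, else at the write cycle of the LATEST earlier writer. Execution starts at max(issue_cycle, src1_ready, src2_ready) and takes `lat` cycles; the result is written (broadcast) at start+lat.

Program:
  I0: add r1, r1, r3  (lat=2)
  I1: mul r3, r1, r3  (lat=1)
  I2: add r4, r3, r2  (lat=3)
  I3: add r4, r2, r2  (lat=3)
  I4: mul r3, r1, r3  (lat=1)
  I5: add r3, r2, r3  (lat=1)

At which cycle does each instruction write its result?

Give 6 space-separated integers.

I0 add r1: issue@1 deps=(None,None) exec_start@1 write@3
I1 mul r3: issue@2 deps=(0,None) exec_start@3 write@4
I2 add r4: issue@3 deps=(1,None) exec_start@4 write@7
I3 add r4: issue@4 deps=(None,None) exec_start@4 write@7
I4 mul r3: issue@5 deps=(0,1) exec_start@5 write@6
I5 add r3: issue@6 deps=(None,4) exec_start@6 write@7

Answer: 3 4 7 7 6 7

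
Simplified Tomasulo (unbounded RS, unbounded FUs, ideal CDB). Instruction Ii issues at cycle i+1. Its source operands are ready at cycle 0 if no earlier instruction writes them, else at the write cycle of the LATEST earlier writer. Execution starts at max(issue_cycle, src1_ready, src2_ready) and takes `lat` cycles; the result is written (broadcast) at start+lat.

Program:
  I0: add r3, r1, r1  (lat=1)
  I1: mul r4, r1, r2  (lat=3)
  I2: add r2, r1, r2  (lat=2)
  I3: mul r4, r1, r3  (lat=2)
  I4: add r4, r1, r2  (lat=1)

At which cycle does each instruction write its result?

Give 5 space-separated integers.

I0 add r3: issue@1 deps=(None,None) exec_start@1 write@2
I1 mul r4: issue@2 deps=(None,None) exec_start@2 write@5
I2 add r2: issue@3 deps=(None,None) exec_start@3 write@5
I3 mul r4: issue@4 deps=(None,0) exec_start@4 write@6
I4 add r4: issue@5 deps=(None,2) exec_start@5 write@6

Answer: 2 5 5 6 6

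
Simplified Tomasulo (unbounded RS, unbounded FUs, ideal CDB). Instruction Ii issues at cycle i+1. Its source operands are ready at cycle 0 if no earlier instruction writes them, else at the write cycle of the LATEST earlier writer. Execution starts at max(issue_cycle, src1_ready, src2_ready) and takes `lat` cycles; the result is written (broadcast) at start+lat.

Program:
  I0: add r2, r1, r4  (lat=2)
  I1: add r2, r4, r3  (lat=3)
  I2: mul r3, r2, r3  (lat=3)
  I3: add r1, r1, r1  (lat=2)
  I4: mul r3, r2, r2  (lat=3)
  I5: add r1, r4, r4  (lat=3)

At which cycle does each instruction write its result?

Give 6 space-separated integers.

I0 add r2: issue@1 deps=(None,None) exec_start@1 write@3
I1 add r2: issue@2 deps=(None,None) exec_start@2 write@5
I2 mul r3: issue@3 deps=(1,None) exec_start@5 write@8
I3 add r1: issue@4 deps=(None,None) exec_start@4 write@6
I4 mul r3: issue@5 deps=(1,1) exec_start@5 write@8
I5 add r1: issue@6 deps=(None,None) exec_start@6 write@9

Answer: 3 5 8 6 8 9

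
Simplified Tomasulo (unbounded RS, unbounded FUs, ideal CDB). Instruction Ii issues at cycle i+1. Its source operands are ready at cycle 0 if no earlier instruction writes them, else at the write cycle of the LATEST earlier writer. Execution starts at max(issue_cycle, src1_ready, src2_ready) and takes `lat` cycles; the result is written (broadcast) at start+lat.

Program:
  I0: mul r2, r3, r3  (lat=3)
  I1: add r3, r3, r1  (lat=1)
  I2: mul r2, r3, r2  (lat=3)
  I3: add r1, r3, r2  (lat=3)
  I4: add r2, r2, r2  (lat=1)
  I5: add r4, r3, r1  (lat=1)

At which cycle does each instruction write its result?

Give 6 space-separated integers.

Answer: 4 3 7 10 8 11

Derivation:
I0 mul r2: issue@1 deps=(None,None) exec_start@1 write@4
I1 add r3: issue@2 deps=(None,None) exec_start@2 write@3
I2 mul r2: issue@3 deps=(1,0) exec_start@4 write@7
I3 add r1: issue@4 deps=(1,2) exec_start@7 write@10
I4 add r2: issue@5 deps=(2,2) exec_start@7 write@8
I5 add r4: issue@6 deps=(1,3) exec_start@10 write@11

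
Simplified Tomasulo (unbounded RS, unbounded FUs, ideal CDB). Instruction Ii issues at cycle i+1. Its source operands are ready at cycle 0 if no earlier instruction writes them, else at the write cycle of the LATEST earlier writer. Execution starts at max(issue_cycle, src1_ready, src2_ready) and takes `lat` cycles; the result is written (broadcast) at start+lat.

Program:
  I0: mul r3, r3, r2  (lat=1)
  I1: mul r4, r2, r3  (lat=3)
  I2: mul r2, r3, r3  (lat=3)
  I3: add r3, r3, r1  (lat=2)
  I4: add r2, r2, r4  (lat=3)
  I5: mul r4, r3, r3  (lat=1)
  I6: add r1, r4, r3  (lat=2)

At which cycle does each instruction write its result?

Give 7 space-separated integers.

Answer: 2 5 6 6 9 7 9

Derivation:
I0 mul r3: issue@1 deps=(None,None) exec_start@1 write@2
I1 mul r4: issue@2 deps=(None,0) exec_start@2 write@5
I2 mul r2: issue@3 deps=(0,0) exec_start@3 write@6
I3 add r3: issue@4 deps=(0,None) exec_start@4 write@6
I4 add r2: issue@5 deps=(2,1) exec_start@6 write@9
I5 mul r4: issue@6 deps=(3,3) exec_start@6 write@7
I6 add r1: issue@7 deps=(5,3) exec_start@7 write@9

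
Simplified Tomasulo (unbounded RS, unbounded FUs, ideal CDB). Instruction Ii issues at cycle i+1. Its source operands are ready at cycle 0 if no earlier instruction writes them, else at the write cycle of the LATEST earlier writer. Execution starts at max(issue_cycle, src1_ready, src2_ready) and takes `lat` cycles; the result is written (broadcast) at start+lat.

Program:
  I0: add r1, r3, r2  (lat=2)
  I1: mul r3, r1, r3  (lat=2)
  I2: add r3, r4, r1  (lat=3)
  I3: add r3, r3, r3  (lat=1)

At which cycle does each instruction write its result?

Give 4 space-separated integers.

I0 add r1: issue@1 deps=(None,None) exec_start@1 write@3
I1 mul r3: issue@2 deps=(0,None) exec_start@3 write@5
I2 add r3: issue@3 deps=(None,0) exec_start@3 write@6
I3 add r3: issue@4 deps=(2,2) exec_start@6 write@7

Answer: 3 5 6 7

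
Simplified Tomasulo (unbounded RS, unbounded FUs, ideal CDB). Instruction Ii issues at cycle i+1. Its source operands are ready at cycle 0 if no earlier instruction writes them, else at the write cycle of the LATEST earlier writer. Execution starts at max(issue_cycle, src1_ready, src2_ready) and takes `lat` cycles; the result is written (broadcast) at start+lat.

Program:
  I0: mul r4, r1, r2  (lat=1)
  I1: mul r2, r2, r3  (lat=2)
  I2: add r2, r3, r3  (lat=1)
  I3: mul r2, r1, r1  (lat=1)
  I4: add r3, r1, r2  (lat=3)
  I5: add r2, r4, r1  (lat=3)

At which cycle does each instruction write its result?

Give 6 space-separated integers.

I0 mul r4: issue@1 deps=(None,None) exec_start@1 write@2
I1 mul r2: issue@2 deps=(None,None) exec_start@2 write@4
I2 add r2: issue@3 deps=(None,None) exec_start@3 write@4
I3 mul r2: issue@4 deps=(None,None) exec_start@4 write@5
I4 add r3: issue@5 deps=(None,3) exec_start@5 write@8
I5 add r2: issue@6 deps=(0,None) exec_start@6 write@9

Answer: 2 4 4 5 8 9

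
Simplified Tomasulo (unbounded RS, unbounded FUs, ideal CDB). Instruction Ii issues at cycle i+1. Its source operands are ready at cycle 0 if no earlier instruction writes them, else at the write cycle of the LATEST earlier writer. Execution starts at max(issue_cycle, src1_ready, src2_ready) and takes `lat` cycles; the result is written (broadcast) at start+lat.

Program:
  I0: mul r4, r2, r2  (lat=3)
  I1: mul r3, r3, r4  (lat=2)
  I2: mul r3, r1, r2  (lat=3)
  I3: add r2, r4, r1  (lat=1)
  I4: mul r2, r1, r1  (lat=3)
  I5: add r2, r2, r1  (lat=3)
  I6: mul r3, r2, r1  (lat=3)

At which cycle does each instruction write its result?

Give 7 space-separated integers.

I0 mul r4: issue@1 deps=(None,None) exec_start@1 write@4
I1 mul r3: issue@2 deps=(None,0) exec_start@4 write@6
I2 mul r3: issue@3 deps=(None,None) exec_start@3 write@6
I3 add r2: issue@4 deps=(0,None) exec_start@4 write@5
I4 mul r2: issue@5 deps=(None,None) exec_start@5 write@8
I5 add r2: issue@6 deps=(4,None) exec_start@8 write@11
I6 mul r3: issue@7 deps=(5,None) exec_start@11 write@14

Answer: 4 6 6 5 8 11 14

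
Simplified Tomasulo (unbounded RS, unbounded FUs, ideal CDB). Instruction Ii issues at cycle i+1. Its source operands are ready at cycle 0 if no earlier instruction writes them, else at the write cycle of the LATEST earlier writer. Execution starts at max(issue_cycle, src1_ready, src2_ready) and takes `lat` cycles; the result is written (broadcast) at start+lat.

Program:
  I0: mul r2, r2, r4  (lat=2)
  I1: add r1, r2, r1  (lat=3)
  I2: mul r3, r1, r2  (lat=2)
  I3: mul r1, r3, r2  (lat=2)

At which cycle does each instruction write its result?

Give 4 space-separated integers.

I0 mul r2: issue@1 deps=(None,None) exec_start@1 write@3
I1 add r1: issue@2 deps=(0,None) exec_start@3 write@6
I2 mul r3: issue@3 deps=(1,0) exec_start@6 write@8
I3 mul r1: issue@4 deps=(2,0) exec_start@8 write@10

Answer: 3 6 8 10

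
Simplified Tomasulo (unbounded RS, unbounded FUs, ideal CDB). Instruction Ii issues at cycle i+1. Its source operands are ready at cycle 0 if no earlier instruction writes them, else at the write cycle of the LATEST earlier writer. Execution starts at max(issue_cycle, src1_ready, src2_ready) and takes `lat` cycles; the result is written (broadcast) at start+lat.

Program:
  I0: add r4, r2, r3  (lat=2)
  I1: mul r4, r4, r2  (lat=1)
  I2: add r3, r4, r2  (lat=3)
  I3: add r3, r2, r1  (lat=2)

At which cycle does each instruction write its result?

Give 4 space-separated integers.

Answer: 3 4 7 6

Derivation:
I0 add r4: issue@1 deps=(None,None) exec_start@1 write@3
I1 mul r4: issue@2 deps=(0,None) exec_start@3 write@4
I2 add r3: issue@3 deps=(1,None) exec_start@4 write@7
I3 add r3: issue@4 deps=(None,None) exec_start@4 write@6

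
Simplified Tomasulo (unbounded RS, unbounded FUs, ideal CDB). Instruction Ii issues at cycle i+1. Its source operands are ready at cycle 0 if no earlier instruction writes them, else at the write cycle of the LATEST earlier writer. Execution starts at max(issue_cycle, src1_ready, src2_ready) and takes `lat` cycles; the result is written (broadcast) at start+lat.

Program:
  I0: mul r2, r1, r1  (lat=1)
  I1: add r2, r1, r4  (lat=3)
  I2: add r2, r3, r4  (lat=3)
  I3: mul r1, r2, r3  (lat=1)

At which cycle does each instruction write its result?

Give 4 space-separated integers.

Answer: 2 5 6 7

Derivation:
I0 mul r2: issue@1 deps=(None,None) exec_start@1 write@2
I1 add r2: issue@2 deps=(None,None) exec_start@2 write@5
I2 add r2: issue@3 deps=(None,None) exec_start@3 write@6
I3 mul r1: issue@4 deps=(2,None) exec_start@6 write@7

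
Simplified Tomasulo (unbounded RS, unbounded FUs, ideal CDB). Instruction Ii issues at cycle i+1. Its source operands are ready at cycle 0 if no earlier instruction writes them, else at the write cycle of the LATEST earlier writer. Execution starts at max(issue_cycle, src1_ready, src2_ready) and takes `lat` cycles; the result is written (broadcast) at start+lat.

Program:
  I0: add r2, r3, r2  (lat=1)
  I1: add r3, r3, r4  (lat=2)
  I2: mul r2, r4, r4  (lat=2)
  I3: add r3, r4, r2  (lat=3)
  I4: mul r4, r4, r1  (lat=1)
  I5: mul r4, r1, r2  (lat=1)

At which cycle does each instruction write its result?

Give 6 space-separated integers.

I0 add r2: issue@1 deps=(None,None) exec_start@1 write@2
I1 add r3: issue@2 deps=(None,None) exec_start@2 write@4
I2 mul r2: issue@3 deps=(None,None) exec_start@3 write@5
I3 add r3: issue@4 deps=(None,2) exec_start@5 write@8
I4 mul r4: issue@5 deps=(None,None) exec_start@5 write@6
I5 mul r4: issue@6 deps=(None,2) exec_start@6 write@7

Answer: 2 4 5 8 6 7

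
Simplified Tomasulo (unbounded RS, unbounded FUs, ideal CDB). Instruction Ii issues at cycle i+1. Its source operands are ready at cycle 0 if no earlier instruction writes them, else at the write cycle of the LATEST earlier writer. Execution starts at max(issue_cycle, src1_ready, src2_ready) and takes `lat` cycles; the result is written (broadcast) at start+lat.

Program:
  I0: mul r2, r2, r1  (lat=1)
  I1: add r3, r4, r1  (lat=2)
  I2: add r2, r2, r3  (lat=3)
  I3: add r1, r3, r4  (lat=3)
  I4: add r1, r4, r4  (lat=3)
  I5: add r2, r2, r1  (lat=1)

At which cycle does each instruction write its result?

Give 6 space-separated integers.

I0 mul r2: issue@1 deps=(None,None) exec_start@1 write@2
I1 add r3: issue@2 deps=(None,None) exec_start@2 write@4
I2 add r2: issue@3 deps=(0,1) exec_start@4 write@7
I3 add r1: issue@4 deps=(1,None) exec_start@4 write@7
I4 add r1: issue@5 deps=(None,None) exec_start@5 write@8
I5 add r2: issue@6 deps=(2,4) exec_start@8 write@9

Answer: 2 4 7 7 8 9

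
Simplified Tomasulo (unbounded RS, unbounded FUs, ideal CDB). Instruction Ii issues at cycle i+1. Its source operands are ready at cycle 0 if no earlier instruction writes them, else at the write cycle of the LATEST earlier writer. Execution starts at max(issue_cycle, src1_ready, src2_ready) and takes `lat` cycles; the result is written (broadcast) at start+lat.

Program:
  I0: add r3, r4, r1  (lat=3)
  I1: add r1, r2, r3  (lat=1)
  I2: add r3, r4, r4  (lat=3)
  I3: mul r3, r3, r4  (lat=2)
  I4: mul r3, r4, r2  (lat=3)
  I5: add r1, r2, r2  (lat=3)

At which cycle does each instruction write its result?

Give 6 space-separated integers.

Answer: 4 5 6 8 8 9

Derivation:
I0 add r3: issue@1 deps=(None,None) exec_start@1 write@4
I1 add r1: issue@2 deps=(None,0) exec_start@4 write@5
I2 add r3: issue@3 deps=(None,None) exec_start@3 write@6
I3 mul r3: issue@4 deps=(2,None) exec_start@6 write@8
I4 mul r3: issue@5 deps=(None,None) exec_start@5 write@8
I5 add r1: issue@6 deps=(None,None) exec_start@6 write@9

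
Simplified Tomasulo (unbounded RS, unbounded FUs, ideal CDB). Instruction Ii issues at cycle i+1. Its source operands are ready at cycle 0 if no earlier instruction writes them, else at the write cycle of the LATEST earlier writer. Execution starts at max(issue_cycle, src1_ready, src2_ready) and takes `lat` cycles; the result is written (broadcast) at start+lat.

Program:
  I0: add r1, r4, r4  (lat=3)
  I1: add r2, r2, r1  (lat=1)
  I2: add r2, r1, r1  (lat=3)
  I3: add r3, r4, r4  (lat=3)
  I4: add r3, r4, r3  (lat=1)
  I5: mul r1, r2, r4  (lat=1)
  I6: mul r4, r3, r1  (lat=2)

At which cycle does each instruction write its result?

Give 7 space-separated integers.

I0 add r1: issue@1 deps=(None,None) exec_start@1 write@4
I1 add r2: issue@2 deps=(None,0) exec_start@4 write@5
I2 add r2: issue@3 deps=(0,0) exec_start@4 write@7
I3 add r3: issue@4 deps=(None,None) exec_start@4 write@7
I4 add r3: issue@5 deps=(None,3) exec_start@7 write@8
I5 mul r1: issue@6 deps=(2,None) exec_start@7 write@8
I6 mul r4: issue@7 deps=(4,5) exec_start@8 write@10

Answer: 4 5 7 7 8 8 10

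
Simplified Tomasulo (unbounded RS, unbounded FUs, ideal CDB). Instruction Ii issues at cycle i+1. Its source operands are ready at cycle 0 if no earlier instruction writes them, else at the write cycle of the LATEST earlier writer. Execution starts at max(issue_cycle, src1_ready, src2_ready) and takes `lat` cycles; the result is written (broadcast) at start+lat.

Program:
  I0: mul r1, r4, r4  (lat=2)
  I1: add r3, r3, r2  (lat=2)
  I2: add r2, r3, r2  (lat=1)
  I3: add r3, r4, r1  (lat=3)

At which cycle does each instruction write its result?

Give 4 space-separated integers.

I0 mul r1: issue@1 deps=(None,None) exec_start@1 write@3
I1 add r3: issue@2 deps=(None,None) exec_start@2 write@4
I2 add r2: issue@3 deps=(1,None) exec_start@4 write@5
I3 add r3: issue@4 deps=(None,0) exec_start@4 write@7

Answer: 3 4 5 7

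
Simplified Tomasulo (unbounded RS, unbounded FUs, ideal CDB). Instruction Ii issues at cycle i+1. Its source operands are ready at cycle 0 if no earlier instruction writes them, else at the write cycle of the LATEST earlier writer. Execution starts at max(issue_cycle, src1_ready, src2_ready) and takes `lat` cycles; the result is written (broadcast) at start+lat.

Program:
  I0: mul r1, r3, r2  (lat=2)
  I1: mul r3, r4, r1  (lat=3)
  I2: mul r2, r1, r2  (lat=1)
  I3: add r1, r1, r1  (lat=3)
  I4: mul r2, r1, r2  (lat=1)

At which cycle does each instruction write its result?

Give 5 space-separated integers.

Answer: 3 6 4 7 8

Derivation:
I0 mul r1: issue@1 deps=(None,None) exec_start@1 write@3
I1 mul r3: issue@2 deps=(None,0) exec_start@3 write@6
I2 mul r2: issue@3 deps=(0,None) exec_start@3 write@4
I3 add r1: issue@4 deps=(0,0) exec_start@4 write@7
I4 mul r2: issue@5 deps=(3,2) exec_start@7 write@8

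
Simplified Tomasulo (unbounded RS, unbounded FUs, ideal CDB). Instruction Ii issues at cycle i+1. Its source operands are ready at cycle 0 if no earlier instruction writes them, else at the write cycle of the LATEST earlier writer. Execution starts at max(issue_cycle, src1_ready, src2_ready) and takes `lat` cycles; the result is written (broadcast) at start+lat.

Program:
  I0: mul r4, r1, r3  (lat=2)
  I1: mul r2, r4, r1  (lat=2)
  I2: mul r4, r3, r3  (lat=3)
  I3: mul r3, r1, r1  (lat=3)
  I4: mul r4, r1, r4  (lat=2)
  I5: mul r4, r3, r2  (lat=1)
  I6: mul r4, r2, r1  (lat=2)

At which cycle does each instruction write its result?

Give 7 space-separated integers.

I0 mul r4: issue@1 deps=(None,None) exec_start@1 write@3
I1 mul r2: issue@2 deps=(0,None) exec_start@3 write@5
I2 mul r4: issue@3 deps=(None,None) exec_start@3 write@6
I3 mul r3: issue@4 deps=(None,None) exec_start@4 write@7
I4 mul r4: issue@5 deps=(None,2) exec_start@6 write@8
I5 mul r4: issue@6 deps=(3,1) exec_start@7 write@8
I6 mul r4: issue@7 deps=(1,None) exec_start@7 write@9

Answer: 3 5 6 7 8 8 9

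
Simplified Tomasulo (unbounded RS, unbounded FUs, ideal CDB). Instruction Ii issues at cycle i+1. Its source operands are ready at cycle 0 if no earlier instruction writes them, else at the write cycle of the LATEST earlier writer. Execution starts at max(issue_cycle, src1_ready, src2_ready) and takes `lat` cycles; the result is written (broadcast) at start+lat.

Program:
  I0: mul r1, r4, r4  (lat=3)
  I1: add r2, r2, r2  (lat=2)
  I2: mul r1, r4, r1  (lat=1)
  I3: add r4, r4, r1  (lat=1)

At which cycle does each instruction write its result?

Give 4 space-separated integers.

I0 mul r1: issue@1 deps=(None,None) exec_start@1 write@4
I1 add r2: issue@2 deps=(None,None) exec_start@2 write@4
I2 mul r1: issue@3 deps=(None,0) exec_start@4 write@5
I3 add r4: issue@4 deps=(None,2) exec_start@5 write@6

Answer: 4 4 5 6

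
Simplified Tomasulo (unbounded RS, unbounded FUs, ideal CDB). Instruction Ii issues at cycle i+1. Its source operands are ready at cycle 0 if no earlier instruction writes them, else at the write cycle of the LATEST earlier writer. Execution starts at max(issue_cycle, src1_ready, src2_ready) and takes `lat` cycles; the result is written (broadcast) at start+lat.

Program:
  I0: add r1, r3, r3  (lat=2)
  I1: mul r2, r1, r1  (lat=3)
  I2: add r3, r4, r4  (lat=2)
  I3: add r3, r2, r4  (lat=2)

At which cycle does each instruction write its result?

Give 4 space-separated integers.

Answer: 3 6 5 8

Derivation:
I0 add r1: issue@1 deps=(None,None) exec_start@1 write@3
I1 mul r2: issue@2 deps=(0,0) exec_start@3 write@6
I2 add r3: issue@3 deps=(None,None) exec_start@3 write@5
I3 add r3: issue@4 deps=(1,None) exec_start@6 write@8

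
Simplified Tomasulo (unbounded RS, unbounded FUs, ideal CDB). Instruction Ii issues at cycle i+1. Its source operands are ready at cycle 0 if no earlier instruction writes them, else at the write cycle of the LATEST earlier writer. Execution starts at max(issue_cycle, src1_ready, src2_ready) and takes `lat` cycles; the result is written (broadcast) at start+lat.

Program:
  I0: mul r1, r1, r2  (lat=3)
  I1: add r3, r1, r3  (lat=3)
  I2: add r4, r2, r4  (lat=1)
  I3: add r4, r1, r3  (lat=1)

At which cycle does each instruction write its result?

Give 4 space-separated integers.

Answer: 4 7 4 8

Derivation:
I0 mul r1: issue@1 deps=(None,None) exec_start@1 write@4
I1 add r3: issue@2 deps=(0,None) exec_start@4 write@7
I2 add r4: issue@3 deps=(None,None) exec_start@3 write@4
I3 add r4: issue@4 deps=(0,1) exec_start@7 write@8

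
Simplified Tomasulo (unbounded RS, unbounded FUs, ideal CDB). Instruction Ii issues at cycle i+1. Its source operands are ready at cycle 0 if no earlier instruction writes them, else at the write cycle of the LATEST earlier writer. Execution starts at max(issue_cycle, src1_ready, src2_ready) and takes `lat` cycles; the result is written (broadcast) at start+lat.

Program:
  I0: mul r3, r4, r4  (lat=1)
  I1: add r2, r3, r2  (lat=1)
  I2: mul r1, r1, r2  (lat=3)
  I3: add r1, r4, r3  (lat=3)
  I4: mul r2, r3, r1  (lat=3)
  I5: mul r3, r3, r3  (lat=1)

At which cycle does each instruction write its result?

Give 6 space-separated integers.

Answer: 2 3 6 7 10 7

Derivation:
I0 mul r3: issue@1 deps=(None,None) exec_start@1 write@2
I1 add r2: issue@2 deps=(0,None) exec_start@2 write@3
I2 mul r1: issue@3 deps=(None,1) exec_start@3 write@6
I3 add r1: issue@4 deps=(None,0) exec_start@4 write@7
I4 mul r2: issue@5 deps=(0,3) exec_start@7 write@10
I5 mul r3: issue@6 deps=(0,0) exec_start@6 write@7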